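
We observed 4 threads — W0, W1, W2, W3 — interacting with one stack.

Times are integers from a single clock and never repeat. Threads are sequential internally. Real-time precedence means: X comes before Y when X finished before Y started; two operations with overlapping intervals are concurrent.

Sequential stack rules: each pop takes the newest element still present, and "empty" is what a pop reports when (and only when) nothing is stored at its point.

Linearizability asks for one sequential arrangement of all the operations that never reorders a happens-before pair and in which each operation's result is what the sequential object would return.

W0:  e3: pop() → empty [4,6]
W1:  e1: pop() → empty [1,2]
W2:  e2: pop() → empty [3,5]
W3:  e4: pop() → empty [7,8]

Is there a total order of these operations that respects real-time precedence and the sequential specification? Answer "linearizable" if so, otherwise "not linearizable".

a witness: e1, e2, e3, e4
1. e1 pop() → empty, leaving stack <>
2. e2 pop() → empty, leaving stack <>
3. e3 pop() → empty, leaving stack <>
4. e4 pop() → empty, leaving stack <>

linearizable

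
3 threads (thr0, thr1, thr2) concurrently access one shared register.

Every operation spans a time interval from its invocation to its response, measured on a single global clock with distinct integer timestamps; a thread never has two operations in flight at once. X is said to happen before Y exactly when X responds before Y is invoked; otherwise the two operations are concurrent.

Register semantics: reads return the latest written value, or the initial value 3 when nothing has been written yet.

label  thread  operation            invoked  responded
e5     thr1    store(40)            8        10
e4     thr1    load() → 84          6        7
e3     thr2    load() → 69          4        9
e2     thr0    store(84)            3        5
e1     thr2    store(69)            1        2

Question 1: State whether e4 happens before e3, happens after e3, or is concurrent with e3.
Answer: concurrent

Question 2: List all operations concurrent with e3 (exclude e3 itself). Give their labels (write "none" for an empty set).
Answer: e2, e4, e5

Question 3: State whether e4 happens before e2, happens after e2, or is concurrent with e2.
Answer: after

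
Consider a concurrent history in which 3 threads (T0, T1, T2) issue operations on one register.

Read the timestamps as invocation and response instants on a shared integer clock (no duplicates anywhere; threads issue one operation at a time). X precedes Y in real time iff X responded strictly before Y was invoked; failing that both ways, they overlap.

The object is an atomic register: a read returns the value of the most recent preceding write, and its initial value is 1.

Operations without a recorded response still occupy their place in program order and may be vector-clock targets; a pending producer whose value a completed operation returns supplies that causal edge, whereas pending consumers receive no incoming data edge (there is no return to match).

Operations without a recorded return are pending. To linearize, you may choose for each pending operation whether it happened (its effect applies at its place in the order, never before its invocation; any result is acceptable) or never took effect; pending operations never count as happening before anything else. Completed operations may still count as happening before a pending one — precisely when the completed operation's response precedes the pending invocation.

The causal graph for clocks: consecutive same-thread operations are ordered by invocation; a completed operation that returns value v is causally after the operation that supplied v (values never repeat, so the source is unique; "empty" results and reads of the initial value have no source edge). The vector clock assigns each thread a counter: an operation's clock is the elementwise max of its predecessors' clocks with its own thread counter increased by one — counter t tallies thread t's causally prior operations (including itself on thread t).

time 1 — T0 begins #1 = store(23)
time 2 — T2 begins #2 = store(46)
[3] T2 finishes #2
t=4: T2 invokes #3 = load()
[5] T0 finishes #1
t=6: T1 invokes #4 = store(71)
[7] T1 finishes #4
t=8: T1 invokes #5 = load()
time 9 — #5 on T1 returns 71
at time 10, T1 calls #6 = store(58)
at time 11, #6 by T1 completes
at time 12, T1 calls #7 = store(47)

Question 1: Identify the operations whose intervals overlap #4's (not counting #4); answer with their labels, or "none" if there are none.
Answer: #3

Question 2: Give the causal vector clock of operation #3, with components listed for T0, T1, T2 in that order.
Answer: (0, 0, 2)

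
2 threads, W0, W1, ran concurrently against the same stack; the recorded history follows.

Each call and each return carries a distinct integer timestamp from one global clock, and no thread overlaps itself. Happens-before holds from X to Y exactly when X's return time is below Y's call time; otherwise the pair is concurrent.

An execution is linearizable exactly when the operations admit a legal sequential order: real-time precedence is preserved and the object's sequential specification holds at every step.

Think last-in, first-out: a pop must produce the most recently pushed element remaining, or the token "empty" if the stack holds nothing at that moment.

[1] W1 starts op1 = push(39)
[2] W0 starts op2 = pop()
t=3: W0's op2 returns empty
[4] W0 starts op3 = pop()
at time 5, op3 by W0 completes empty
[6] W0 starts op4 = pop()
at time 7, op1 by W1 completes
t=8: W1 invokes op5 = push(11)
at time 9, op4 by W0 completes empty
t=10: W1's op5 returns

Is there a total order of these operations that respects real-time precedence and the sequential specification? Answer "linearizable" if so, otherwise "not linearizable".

one valid linearization: op2, op3, op4, op1, op5
1. op2 pop() → empty, leaving stack <>
2. op3 pop() → empty, leaving stack <>
3. op4 pop() → empty, leaving stack <>
4. op1 push(39), leaving stack <39>
5. op5 push(11), leaving stack <39,11>

linearizable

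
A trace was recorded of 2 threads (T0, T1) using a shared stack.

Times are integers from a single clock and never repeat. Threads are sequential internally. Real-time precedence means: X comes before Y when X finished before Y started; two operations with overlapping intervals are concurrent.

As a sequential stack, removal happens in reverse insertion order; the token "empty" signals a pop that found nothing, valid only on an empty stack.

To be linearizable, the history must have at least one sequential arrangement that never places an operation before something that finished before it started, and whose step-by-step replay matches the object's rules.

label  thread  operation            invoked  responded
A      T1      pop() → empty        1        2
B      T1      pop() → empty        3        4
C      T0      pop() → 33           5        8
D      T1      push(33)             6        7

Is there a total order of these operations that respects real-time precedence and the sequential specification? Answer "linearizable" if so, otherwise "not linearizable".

a witness: A, B, D, C
after step 1 (A pop() → empty): stack <>
after step 2 (B pop() → empty): stack <>
after step 3 (D push(33)): stack <33>
after step 4 (C pop() → 33): stack <>

linearizable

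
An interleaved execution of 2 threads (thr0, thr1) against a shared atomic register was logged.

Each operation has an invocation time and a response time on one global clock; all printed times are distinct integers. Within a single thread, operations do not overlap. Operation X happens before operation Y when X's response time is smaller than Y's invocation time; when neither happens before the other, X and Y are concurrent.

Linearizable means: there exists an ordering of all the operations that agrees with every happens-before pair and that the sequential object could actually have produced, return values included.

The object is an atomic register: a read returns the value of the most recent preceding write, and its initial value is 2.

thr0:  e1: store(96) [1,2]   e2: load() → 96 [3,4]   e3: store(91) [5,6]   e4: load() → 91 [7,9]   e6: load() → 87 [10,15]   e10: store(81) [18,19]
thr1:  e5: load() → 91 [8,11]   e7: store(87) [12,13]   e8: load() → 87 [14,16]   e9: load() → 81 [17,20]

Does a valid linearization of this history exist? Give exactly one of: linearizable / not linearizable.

one valid linearization: e1, e2, e3, e4, e5, e7, e6, e8, e10, e9
step 1: e1 store(96) — value 96
step 2: e2 load() → 96 — value 96
step 3: e3 store(91) — value 91
step 4: e4 load() → 91 — value 91
step 5: e5 load() → 91 — value 91
step 6: e7 store(87) — value 87
step 7: e6 load() → 87 — value 87
step 8: e8 load() → 87 — value 87
step 9: e10 store(81) — value 81
step 10: e9 load() → 81 — value 81

linearizable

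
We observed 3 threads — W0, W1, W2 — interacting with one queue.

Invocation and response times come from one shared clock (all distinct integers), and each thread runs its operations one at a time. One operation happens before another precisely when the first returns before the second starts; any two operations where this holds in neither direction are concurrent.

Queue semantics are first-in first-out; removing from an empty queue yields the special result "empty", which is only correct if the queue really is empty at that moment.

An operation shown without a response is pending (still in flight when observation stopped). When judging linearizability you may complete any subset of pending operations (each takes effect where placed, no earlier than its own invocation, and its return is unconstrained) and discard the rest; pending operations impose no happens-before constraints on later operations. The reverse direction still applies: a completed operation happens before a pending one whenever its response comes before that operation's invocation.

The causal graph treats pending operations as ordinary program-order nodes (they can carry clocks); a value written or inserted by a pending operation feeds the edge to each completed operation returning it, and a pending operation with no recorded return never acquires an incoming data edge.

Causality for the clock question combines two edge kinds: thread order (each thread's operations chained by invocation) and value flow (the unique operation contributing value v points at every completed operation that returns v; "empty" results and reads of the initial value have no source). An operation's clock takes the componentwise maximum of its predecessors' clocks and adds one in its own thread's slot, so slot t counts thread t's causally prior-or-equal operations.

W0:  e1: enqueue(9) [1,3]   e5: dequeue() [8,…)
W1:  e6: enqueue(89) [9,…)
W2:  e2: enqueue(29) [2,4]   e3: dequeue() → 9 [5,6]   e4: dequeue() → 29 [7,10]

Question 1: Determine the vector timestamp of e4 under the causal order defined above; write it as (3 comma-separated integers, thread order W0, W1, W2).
(1, 0, 3)

e2, invoked 2, has no incoming edges; only W2's bump applies → (0, 0, 1)
e6, invoked 9, has no incoming edges; only W1's bump applies → (0, 1, 0)
e1, invoked 1, has no incoming edges; only W0's bump applies → (1, 0, 0)
merge at e5 (invoked 8): VC(e1)=(1, 0, 0), own-thread bump on W0 → (2, 0, 0)
merge at e3 (invoked 5): VC(e1)=(1, 0, 0), VC(e2)=(0, 0, 1), own-thread bump on W2 → (1, 0, 2)
merge at e4 (invoked 7): VC(e2)=(0, 0, 1), VC(e3)=(1, 0, 2), own-thread bump on W2 → (1, 0, 3)
target: VC(e4) = (1, 0, 3)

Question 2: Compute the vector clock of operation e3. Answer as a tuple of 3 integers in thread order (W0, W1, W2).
(1, 0, 2)

VC(e2, invoked at 2): no causal predecessors; +1 on W2 → (0, 0, 1)
VC(e6, invoked at 9): no causal predecessors; +1 on W1 → (0, 1, 0)
VC(e1, invoked at 1): no causal predecessors; +1 on W0 → (1, 0, 0)
e5 (invocation 8): componentwise max over VC(e1)=(1, 0, 0), +1 at W0, giving (2, 0, 0)
e3 (invocation 5): componentwise max over VC(e1)=(1, 0, 0), VC(e2)=(0, 0, 1), +1 at W2, giving (1, 0, 2)
e4 (invocation 7): componentwise max over VC(e2)=(0, 0, 1), VC(e3)=(1, 0, 2), +1 at W2, giving (1, 0, 3)
target: VC(e3) = (1, 0, 2)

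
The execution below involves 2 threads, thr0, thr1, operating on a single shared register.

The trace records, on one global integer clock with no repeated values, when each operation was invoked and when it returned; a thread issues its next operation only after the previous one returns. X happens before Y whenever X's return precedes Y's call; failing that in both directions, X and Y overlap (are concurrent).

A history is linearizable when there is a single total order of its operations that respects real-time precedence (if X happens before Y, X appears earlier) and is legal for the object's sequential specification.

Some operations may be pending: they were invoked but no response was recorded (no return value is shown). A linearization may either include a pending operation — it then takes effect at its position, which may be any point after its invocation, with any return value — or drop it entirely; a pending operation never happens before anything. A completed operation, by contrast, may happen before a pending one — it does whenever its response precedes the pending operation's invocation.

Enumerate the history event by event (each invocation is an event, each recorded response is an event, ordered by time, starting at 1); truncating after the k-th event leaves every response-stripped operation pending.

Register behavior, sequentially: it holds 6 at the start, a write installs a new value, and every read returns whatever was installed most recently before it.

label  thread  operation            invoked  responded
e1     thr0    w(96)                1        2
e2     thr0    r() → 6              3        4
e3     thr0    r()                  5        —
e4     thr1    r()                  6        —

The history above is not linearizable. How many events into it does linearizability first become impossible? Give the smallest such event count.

4

events 1..3 are still linearizable — one witness is e1:
after step 1 (e1 w(96)): value 96
include event 4 — e2 responding at 4 — and every candidate order breaks
one such order, e1, e2, breaks at step 2 where e2 r() → 6 is illegal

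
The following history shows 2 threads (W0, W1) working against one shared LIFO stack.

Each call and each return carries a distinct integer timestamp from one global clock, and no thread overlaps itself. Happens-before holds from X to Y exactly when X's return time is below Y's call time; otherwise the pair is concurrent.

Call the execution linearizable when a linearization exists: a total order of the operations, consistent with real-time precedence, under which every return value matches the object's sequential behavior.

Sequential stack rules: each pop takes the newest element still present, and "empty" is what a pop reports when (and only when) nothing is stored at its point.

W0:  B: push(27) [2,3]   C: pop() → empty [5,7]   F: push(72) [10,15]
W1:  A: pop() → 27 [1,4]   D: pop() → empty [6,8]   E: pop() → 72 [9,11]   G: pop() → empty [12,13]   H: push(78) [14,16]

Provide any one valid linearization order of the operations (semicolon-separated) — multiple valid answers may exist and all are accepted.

after step 1 (B push(27)): stack <27>
after step 2 (A pop() → 27): stack <>
after step 3 (C pop() → empty): stack <>
after step 4 (D pop() → empty): stack <>
after step 5 (F push(72)): stack <72>
after step 6 (E pop() → 72): stack <>
after step 7 (G pop() → empty): stack <>
after step 8 (H push(78)): stack <78>

B; A; C; D; F; E; G; H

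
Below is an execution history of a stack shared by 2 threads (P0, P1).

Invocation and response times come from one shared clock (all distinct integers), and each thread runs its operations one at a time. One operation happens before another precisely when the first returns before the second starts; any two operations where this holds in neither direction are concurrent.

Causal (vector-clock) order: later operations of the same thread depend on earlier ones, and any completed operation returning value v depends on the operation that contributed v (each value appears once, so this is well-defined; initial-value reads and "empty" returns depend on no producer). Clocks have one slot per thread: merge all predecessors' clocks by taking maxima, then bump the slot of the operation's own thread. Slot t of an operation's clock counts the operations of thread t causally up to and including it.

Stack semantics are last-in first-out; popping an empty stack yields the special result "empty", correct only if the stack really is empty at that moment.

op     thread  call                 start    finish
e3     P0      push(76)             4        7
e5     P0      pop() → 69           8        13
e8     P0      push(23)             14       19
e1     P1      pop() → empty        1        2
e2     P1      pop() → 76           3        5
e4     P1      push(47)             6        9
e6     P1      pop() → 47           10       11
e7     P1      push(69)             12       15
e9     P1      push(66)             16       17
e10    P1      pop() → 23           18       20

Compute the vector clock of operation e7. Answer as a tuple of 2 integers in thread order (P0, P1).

(1, 5)

root op e1, invoked 1: fresh clock plus P1's own tick → (0, 1)
root op e3, invoked 4: fresh clock plus P0's own tick → (1, 0)
VC(e2, invoked at 3): max of VC(e1)=(0, 1), VC(e3)=(1, 0), then +1 on thread P1 → (1, 2)
VC(e4, invoked at 6): max of VC(e2)=(1, 2), then +1 on thread P1 → (1, 3)
VC(e6, invoked at 10): max of VC(e4)=(1, 3), then +1 on thread P1 → (1, 4)
VC(e7, invoked at 12): max of VC(e6)=(1, 4), then +1 on thread P1 → (1, 5)
VC(e9, invoked at 16): max of VC(e7)=(1, 5), then +1 on thread P1 → (1, 6)
VC(e5, invoked at 8): max of VC(e3)=(1, 0), VC(e7)=(1, 5), then +1 on thread P0 → (2, 5)
VC(e8, invoked at 14): max of VC(e5)=(2, 5), then +1 on thread P0 → (3, 5)
VC(e10, invoked at 18): max of VC(e8)=(3, 5), VC(e9)=(1, 6), then +1 on thread P1 → (3, 7)
target: VC(e7) = (1, 5)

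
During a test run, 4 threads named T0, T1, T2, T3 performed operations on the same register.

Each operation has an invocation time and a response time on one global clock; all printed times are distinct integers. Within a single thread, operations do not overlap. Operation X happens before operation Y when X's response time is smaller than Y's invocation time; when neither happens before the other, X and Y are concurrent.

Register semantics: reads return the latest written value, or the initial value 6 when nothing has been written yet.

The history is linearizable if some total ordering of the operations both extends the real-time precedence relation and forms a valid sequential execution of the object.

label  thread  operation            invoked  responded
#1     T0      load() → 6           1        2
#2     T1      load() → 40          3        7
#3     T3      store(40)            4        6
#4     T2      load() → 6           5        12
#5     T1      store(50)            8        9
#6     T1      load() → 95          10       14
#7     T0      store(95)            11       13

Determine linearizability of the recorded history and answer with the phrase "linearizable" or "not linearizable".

linearizable

one valid linearization: #1, #4, #3, #2, #5, #7, #6
step 1: #1 load() → 6 — value 6
step 2: #4 load() → 6 — value 6
step 3: #3 store(40) — value 40
step 4: #2 load() → 40 — value 40
step 5: #5 store(50) — value 50
step 6: #7 store(95) — value 95
step 7: #6 load() → 95 — value 95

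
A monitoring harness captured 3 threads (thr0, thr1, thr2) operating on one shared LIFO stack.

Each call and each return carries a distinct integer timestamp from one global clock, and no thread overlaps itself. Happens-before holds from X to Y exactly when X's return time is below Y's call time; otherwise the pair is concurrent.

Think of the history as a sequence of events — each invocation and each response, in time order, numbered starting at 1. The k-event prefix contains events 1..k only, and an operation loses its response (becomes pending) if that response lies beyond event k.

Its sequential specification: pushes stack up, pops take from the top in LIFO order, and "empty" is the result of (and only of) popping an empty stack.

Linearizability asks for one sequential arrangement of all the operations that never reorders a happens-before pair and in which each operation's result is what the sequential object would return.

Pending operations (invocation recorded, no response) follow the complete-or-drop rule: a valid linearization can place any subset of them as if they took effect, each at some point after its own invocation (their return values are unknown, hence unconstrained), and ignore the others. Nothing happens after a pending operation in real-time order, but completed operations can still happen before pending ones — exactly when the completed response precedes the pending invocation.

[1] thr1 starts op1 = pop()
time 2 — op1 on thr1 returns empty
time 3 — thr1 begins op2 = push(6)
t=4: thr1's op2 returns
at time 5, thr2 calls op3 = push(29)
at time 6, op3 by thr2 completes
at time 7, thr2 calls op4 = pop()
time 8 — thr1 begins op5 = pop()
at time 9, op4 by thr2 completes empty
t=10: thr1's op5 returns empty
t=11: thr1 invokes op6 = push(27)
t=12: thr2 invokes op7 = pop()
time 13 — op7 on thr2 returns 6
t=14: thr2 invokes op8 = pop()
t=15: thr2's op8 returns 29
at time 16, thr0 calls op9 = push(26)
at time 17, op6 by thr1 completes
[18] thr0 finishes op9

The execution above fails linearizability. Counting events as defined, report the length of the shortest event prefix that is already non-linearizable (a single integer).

events 1..8 are linearizable; a witness order is op1, op2, op3:
after step 1 (op1 pop() → empty): stack <>
after step 2 (op2 push(6)): stack <6>
after step 3 (op3 push(29)): stack <6,29>
with event 9 included (op4 responding at time 9), all real-time-consistent orders fail
no completion choice of the 1 pending operation (op5) rescues it — every subset was tried
e.g. op1, op2, op3, op4 (pending dropped): illegal at step 4, since op4 pop() → empty cannot apply there

9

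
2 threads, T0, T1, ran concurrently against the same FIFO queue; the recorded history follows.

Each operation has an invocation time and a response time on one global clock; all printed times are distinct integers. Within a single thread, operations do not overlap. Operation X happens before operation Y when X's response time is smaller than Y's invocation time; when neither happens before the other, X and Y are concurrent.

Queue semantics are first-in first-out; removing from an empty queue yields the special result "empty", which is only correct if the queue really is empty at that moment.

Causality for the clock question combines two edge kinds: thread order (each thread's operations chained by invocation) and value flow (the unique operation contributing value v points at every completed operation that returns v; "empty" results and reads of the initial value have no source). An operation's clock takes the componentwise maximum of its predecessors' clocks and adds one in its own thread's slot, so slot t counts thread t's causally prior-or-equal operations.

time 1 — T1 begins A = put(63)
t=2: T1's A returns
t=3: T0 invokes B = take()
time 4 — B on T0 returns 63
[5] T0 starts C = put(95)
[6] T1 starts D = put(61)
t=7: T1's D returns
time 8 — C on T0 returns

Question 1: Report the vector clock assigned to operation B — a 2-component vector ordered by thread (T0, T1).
Answer: (1, 1)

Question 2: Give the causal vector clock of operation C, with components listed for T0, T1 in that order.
Answer: (2, 1)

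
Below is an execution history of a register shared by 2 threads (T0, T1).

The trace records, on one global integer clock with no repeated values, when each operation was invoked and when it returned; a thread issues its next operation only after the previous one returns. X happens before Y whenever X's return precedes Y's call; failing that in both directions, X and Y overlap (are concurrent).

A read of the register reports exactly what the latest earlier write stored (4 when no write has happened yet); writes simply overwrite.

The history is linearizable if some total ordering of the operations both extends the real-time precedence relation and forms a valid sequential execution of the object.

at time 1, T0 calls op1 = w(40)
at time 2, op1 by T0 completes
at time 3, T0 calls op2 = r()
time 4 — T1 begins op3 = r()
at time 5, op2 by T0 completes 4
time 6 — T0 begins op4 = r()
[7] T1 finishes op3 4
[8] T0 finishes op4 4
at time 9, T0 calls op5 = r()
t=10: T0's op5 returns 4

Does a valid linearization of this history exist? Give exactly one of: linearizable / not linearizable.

not linearizable

through event 4 a valid linearization exists; event 5 (op2 responding at time 5) ends that
the sole real-time-consistent order of 2 completed operations fails the register replay
every completion of the 1 pending operation (op3) was checked; none linearizes
one such order, op1, op2 (pending dropped), breaks at step 2 where op2 r() → 4 is illegal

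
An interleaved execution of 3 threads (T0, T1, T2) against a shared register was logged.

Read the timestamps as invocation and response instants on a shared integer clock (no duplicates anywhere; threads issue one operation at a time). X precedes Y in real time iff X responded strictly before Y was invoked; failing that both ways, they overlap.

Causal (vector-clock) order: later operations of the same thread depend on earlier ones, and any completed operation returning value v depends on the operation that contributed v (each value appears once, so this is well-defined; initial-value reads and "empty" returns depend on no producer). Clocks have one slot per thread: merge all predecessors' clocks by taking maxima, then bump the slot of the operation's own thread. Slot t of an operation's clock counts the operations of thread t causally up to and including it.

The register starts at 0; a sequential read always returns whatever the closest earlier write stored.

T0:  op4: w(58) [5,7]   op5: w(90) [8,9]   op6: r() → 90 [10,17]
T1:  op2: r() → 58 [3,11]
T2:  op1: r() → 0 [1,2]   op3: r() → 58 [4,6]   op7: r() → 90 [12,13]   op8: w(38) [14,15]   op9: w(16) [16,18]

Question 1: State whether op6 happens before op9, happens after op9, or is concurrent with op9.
concurrent

op6 spans [10,17], op9 spans [16,18]
the intervals overlap in both directions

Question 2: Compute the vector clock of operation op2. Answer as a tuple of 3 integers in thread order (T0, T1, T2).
(1, 1, 0)

op1 (invocation 1): nothing precedes it; T2's component alone gives (0, 0, 1)
op4 (invocation 5): nothing precedes it; T0's component alone gives (1, 0, 0)
from VC(op4)=(1, 0, 0), op2 (invoked 3) maxes components and bumps T1 → (1, 1, 0)
from VC(op4)=(1, 0, 0), op5 (invoked 8) maxes components and bumps T0 → (2, 0, 0)
from VC(op1)=(0, 0, 1), VC(op4)=(1, 0, 0), op3 (invoked 4) maxes components and bumps T2 → (1, 0, 2)
from VC(op5)=(2, 0, 0), op6 (invoked 10) maxes components and bumps T0 → (3, 0, 0)
from VC(op3)=(1, 0, 2), VC(op5)=(2, 0, 0), op7 (invoked 12) maxes components and bumps T2 → (2, 0, 3)
from VC(op7)=(2, 0, 3), op8 (invoked 14) maxes components and bumps T2 → (2, 0, 4)
from VC(op8)=(2, 0, 4), op9 (invoked 16) maxes components and bumps T2 → (2, 0, 5)
target: VC(op2) = (1, 1, 0)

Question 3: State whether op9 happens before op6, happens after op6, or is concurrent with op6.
concurrent

op9 spans [16,18], op6 spans [10,17]
the intervals overlap in both directions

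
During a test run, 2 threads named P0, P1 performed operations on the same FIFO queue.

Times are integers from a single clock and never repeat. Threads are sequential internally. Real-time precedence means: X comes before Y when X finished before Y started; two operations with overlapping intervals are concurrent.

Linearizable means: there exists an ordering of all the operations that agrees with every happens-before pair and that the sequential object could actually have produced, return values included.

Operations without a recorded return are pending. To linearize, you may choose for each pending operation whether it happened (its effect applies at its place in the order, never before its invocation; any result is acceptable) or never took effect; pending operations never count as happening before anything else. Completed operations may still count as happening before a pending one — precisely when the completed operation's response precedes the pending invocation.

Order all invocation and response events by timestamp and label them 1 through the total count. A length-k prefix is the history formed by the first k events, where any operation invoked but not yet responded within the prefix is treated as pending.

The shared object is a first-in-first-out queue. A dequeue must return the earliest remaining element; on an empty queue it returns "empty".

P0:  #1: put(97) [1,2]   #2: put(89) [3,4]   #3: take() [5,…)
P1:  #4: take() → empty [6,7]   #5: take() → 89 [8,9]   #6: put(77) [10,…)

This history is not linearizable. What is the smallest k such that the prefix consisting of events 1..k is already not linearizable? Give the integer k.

events 1..6 are linearizable; a witness order is #1, #2:
1. #1 put(97), leaving queue <97>
2. #2 put(89), leaving queue <97,89>
include event 7 — #4 responding at 7 — and every candidate order breaks
include/drop combinations of the 1 pending operation (#3) were all tried; none helps
e.g. #1, #2, #4 (pending dropped): illegal at step 3, since #4 take() → empty cannot apply there

7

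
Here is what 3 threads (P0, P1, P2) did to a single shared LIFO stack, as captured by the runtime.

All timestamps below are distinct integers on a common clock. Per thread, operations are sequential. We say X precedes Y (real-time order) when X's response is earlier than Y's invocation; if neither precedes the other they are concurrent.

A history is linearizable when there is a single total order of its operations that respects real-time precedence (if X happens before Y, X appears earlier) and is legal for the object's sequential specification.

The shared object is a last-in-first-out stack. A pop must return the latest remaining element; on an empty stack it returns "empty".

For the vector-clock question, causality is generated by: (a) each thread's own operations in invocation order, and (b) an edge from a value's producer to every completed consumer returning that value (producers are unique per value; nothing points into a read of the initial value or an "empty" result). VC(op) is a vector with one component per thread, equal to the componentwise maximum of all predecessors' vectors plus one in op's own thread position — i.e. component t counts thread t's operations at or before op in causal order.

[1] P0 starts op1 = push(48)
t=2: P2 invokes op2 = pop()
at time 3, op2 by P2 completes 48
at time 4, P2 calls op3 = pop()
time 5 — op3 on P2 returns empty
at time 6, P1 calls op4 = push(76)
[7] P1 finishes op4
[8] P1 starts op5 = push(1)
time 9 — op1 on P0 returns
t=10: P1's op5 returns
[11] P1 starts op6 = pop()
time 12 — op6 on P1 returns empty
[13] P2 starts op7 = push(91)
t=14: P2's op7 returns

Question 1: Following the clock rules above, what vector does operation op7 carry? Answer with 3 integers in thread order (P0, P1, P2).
op4, invoked 6, has no incoming edges; only P1's bump applies → (0, 1, 0)
op1, invoked 1, has no incoming edges; only P0's bump applies → (1, 0, 0)
op5 (invocation 8): componentwise max over VC(op4)=(0, 1, 0), +1 at P1, giving (0, 2, 0)
op2 (invocation 2): componentwise max over VC(op1)=(1, 0, 0), +1 at P2, giving (1, 0, 1)
op6 (invocation 11): componentwise max over VC(op5)=(0, 2, 0), +1 at P1, giving (0, 3, 0)
op3 (invocation 4): componentwise max over VC(op2)=(1, 0, 1), +1 at P2, giving (1, 0, 2)
op7 (invocation 13): componentwise max over VC(op3)=(1, 0, 2), +1 at P2, giving (1, 0, 3)
target: VC(op7) = (1, 0, 3)

(1, 0, 3)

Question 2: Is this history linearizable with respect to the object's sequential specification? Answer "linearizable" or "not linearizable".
through event 11 a valid linearization exists; event 12 (op6 responding at time 12) ends that
no legal order exists: 5 real-time-consistent candidates over 6 completed LIFO stack operations, all rejected
one such order, op1, op2, op3, op4, op5, op6, breaks at step 6 where op6 pop() → empty is illegal
one such order, op2, op1, op3, op4, op5, op6, breaks at step 1 where op2 pop() → 48 is illegal

not linearizable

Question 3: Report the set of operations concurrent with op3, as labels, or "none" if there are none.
op3 spans [4,5]: anything still running between times 4 and 5 counts as concurrent
op1 [1,9]: concurrent
op2 [2,3]: before
op4 [6,7]: after
op5 [8,10]: after
op6 [11,12]: after
op7 [13,14]: after

op1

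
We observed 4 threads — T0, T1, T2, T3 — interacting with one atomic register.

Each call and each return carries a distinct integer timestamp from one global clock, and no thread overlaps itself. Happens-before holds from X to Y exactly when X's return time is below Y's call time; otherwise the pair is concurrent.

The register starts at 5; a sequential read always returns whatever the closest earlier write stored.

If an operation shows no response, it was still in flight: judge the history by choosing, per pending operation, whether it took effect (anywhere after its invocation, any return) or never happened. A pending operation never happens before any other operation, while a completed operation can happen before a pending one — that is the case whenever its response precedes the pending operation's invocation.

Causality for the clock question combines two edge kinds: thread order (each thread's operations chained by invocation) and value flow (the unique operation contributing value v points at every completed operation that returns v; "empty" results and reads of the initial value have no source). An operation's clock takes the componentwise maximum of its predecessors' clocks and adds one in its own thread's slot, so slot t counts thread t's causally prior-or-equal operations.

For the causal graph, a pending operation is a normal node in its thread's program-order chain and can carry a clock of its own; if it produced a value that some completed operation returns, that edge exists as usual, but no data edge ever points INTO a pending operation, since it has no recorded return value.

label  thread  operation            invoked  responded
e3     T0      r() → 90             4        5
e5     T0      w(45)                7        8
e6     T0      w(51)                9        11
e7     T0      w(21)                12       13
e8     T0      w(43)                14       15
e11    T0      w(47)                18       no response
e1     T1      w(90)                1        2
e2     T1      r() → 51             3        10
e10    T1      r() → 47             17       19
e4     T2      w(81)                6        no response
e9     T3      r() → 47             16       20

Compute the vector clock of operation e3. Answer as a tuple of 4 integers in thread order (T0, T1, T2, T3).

(1, 1, 0, 0)

no predecessors for e4 (invoked 6): T2 increments from zero → (0, 0, 1, 0)
no predecessors for e1 (invoked 1): T1 increments from zero → (0, 1, 0, 0)
from VC(e1)=(0, 1, 0, 0), e3 (invoked 4) maxes components and bumps T0 → (1, 1, 0, 0)
from VC(e3)=(1, 1, 0, 0), e5 (invoked 7) maxes components and bumps T0 → (2, 1, 0, 0)
from VC(e5)=(2, 1, 0, 0), e6 (invoked 9) maxes components and bumps T0 → (3, 1, 0, 0)
from VC(e1)=(0, 1, 0, 0), VC(e6)=(3, 1, 0, 0), e2 (invoked 3) maxes components and bumps T1 → (3, 2, 0, 0)
from VC(e6)=(3, 1, 0, 0), e7 (invoked 12) maxes components and bumps T0 → (4, 1, 0, 0)
from VC(e7)=(4, 1, 0, 0), e8 (invoked 14) maxes components and bumps T0 → (5, 1, 0, 0)
from VC(e8)=(5, 1, 0, 0), e11 (invoked 18) maxes components and bumps T0 → (6, 1, 0, 0)
from VC(e11)=(6, 1, 0, 0), e9 (invoked 16) maxes components and bumps T3 → (6, 1, 0, 1)
from VC(e2)=(3, 2, 0, 0), VC(e11)=(6, 1, 0, 0), e10 (invoked 17) maxes components and bumps T1 → (6, 3, 0, 0)
target: VC(e3) = (1, 1, 0, 0)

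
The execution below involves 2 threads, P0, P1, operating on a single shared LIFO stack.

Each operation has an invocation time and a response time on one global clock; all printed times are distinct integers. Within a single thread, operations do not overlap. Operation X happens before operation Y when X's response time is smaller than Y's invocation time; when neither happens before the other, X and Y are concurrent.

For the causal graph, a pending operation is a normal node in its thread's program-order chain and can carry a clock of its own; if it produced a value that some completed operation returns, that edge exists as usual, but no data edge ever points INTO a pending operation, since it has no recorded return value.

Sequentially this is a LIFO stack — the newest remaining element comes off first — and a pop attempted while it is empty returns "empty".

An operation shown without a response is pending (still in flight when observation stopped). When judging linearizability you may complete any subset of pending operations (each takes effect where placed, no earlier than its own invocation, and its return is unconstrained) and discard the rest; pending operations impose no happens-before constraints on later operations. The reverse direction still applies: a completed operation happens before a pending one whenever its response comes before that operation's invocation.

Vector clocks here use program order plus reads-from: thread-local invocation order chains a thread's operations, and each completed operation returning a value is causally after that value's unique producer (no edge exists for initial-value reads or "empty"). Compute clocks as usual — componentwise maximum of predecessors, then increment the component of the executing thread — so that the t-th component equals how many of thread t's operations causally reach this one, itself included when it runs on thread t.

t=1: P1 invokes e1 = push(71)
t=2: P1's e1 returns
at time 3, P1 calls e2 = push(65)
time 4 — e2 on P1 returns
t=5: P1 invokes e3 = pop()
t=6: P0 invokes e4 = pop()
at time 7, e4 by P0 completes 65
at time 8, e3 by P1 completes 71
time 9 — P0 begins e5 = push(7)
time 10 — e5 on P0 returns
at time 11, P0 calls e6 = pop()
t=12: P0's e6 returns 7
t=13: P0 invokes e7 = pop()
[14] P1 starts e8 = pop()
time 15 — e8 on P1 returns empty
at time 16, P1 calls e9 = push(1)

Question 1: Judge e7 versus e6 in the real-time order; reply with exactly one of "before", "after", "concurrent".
Answer: after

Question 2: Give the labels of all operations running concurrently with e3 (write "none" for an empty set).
Answer: e4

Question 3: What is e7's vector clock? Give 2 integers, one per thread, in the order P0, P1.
Answer: (4, 2)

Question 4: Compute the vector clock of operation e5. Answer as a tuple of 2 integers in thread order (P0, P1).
Answer: (2, 2)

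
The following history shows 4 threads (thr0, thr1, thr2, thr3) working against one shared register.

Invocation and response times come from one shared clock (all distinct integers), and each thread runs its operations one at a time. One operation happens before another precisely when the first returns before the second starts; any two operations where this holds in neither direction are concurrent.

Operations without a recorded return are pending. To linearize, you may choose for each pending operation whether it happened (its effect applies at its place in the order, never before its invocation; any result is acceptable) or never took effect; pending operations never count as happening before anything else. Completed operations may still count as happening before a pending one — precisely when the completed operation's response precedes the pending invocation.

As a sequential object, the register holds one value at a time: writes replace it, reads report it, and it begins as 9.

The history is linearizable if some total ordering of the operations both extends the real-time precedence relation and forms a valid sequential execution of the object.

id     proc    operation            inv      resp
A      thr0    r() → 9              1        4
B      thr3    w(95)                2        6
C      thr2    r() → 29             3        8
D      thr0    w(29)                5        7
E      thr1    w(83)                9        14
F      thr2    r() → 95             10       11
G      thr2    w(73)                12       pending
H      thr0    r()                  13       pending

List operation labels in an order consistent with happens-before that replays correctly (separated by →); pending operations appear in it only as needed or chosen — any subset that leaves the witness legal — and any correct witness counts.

1. A r() → 9, leaving value 9
2. D w(29), leaving value 29
3. C r() → 29, leaving value 29
4. B w(95), leaving value 95
5. F r() → 95, leaving value 95
6. E w(83), leaving value 83

A → D → C → B → F → E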